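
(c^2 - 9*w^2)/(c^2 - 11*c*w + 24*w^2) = (-c - 3*w)/(-c + 8*w)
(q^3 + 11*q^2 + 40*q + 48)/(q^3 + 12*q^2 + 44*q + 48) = (q^2 + 7*q + 12)/(q^2 + 8*q + 12)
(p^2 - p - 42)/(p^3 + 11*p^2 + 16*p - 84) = (p - 7)/(p^2 + 5*p - 14)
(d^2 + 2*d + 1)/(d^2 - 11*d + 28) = (d^2 + 2*d + 1)/(d^2 - 11*d + 28)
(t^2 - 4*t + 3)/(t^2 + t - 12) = (t - 1)/(t + 4)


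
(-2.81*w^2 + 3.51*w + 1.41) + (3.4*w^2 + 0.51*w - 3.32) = 0.59*w^2 + 4.02*w - 1.91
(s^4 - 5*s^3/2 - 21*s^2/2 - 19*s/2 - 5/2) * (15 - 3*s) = -3*s^5 + 45*s^4/2 - 6*s^3 - 129*s^2 - 135*s - 75/2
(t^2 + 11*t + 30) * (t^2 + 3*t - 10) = t^4 + 14*t^3 + 53*t^2 - 20*t - 300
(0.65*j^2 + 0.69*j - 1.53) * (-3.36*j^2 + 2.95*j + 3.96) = -2.184*j^4 - 0.400899999999999*j^3 + 9.7503*j^2 - 1.7811*j - 6.0588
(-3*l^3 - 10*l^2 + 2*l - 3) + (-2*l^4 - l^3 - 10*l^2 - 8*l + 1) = -2*l^4 - 4*l^3 - 20*l^2 - 6*l - 2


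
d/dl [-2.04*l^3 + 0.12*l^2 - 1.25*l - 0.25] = -6.12*l^2 + 0.24*l - 1.25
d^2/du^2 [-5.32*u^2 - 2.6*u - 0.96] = -10.6400000000000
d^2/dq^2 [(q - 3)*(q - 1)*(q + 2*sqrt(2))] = 6*q - 8 + 4*sqrt(2)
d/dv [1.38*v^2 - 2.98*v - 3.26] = 2.76*v - 2.98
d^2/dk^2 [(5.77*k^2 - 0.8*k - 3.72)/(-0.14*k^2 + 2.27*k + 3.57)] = (-2.22044604925031e-16*k^4 - 3.636052*k^3 - 16.865604*k^2 - 4.69425600000003*k - 117.986298)/(0.002744*k^6 - 0.133476*k^5 + 1.954302*k^4 - 4.889807*k^3 - 49.834701*k^2 - 86.792769*k - 45.499293)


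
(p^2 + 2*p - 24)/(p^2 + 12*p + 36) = (p - 4)/(p + 6)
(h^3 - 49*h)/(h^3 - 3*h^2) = (h^2 - 49)/(h*(h - 3))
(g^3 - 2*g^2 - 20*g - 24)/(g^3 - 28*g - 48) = (g + 2)/(g + 4)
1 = 1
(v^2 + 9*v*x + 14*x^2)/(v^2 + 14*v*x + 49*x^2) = (v + 2*x)/(v + 7*x)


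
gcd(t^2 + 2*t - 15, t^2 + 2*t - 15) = t^2 + 2*t - 15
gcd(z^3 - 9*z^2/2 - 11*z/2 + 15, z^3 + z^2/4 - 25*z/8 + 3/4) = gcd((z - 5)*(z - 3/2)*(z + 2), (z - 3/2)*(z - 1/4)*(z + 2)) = z^2 + z/2 - 3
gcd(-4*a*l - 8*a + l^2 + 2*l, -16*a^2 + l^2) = 4*a - l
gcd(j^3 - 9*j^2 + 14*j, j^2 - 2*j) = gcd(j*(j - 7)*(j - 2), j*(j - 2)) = j^2 - 2*j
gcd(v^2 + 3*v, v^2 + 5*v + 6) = v + 3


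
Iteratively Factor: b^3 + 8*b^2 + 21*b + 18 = (b + 3)*(b^2 + 5*b + 6) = (b + 2)*(b + 3)*(b + 3)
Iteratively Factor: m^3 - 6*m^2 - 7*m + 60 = (m + 3)*(m^2 - 9*m + 20) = (m - 5)*(m + 3)*(m - 4)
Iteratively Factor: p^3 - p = (p - 1)*(p^2 + p) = (p - 1)*(p + 1)*(p)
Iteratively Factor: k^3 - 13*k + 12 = (k - 1)*(k^2 + k - 12) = (k - 3)*(k - 1)*(k + 4)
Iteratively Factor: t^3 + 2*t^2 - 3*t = (t + 3)*(t^2 - t) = t*(t + 3)*(t - 1)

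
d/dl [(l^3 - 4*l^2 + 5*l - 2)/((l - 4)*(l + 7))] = (l^4 + 6*l^3 - 101*l^2 + 228*l - 134)/(l^4 + 6*l^3 - 47*l^2 - 168*l + 784)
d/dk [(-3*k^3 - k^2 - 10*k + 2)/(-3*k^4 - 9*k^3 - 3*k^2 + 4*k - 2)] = (-9*k^6 - 6*k^5 - 90*k^4 - 180*k^3 + 38*k^2 + 16*k + 12)/(9*k^8 + 54*k^7 + 99*k^6 + 30*k^5 - 51*k^4 + 12*k^3 + 28*k^2 - 16*k + 4)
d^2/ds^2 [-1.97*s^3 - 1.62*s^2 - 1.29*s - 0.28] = -11.82*s - 3.24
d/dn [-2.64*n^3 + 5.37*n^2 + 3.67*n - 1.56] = -7.92*n^2 + 10.74*n + 3.67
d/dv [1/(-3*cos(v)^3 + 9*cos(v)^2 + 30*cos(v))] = (-sin(v) + 10*sin(v)/(3*cos(v)^2) + 2*tan(v))/(sin(v)^2 + 3*cos(v) + 9)^2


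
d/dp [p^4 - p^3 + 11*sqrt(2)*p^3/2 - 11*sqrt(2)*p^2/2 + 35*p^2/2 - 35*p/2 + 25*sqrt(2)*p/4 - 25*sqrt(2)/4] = 4*p^3 - 3*p^2 + 33*sqrt(2)*p^2/2 - 11*sqrt(2)*p + 35*p - 35/2 + 25*sqrt(2)/4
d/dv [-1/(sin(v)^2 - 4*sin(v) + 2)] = 2*(sin(v) - 2)*cos(v)/(sin(v)^2 - 4*sin(v) + 2)^2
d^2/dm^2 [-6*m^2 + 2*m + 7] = -12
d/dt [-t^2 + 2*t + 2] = 2 - 2*t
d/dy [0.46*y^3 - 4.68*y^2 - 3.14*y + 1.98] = 1.38*y^2 - 9.36*y - 3.14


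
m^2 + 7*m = m*(m + 7)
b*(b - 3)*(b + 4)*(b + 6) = b^4 + 7*b^3 - 6*b^2 - 72*b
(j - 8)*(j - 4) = j^2 - 12*j + 32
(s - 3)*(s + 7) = s^2 + 4*s - 21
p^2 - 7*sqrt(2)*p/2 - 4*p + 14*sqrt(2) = (p - 4)*(p - 7*sqrt(2)/2)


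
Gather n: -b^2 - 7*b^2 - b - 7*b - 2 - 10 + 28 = -8*b^2 - 8*b + 16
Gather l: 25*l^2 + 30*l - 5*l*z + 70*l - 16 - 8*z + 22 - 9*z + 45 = 25*l^2 + l*(100 - 5*z) - 17*z + 51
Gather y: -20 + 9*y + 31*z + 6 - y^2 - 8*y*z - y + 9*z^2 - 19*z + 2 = -y^2 + y*(8 - 8*z) + 9*z^2 + 12*z - 12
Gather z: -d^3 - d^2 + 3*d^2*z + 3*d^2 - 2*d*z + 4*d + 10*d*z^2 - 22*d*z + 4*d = -d^3 + 2*d^2 + 10*d*z^2 + 8*d + z*(3*d^2 - 24*d)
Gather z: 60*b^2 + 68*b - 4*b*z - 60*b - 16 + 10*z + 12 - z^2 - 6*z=60*b^2 + 8*b - z^2 + z*(4 - 4*b) - 4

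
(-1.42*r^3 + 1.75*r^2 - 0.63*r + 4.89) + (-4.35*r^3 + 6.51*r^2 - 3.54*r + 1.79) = -5.77*r^3 + 8.26*r^2 - 4.17*r + 6.68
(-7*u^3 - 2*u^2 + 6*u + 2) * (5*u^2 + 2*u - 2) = -35*u^5 - 24*u^4 + 40*u^3 + 26*u^2 - 8*u - 4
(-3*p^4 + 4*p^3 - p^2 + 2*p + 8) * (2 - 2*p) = 6*p^5 - 14*p^4 + 10*p^3 - 6*p^2 - 12*p + 16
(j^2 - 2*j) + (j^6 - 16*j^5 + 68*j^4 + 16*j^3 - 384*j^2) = j^6 - 16*j^5 + 68*j^4 + 16*j^3 - 383*j^2 - 2*j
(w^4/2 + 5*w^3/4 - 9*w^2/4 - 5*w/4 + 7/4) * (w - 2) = w^5/2 + w^4/4 - 19*w^3/4 + 13*w^2/4 + 17*w/4 - 7/2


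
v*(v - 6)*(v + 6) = v^3 - 36*v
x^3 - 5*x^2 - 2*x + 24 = (x - 4)*(x - 3)*(x + 2)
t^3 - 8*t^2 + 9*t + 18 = (t - 6)*(t - 3)*(t + 1)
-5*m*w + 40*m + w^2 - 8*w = (-5*m + w)*(w - 8)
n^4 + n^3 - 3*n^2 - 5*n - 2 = (n - 2)*(n + 1)^3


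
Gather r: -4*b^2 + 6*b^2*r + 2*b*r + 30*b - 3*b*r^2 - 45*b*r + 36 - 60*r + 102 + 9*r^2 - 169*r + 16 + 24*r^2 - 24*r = -4*b^2 + 30*b + r^2*(33 - 3*b) + r*(6*b^2 - 43*b - 253) + 154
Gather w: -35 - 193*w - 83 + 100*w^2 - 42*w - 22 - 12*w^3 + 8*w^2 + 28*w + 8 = -12*w^3 + 108*w^2 - 207*w - 132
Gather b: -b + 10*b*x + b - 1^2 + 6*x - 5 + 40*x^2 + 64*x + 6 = 10*b*x + 40*x^2 + 70*x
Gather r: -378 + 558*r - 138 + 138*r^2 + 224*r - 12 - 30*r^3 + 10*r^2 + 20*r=-30*r^3 + 148*r^2 + 802*r - 528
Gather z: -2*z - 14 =-2*z - 14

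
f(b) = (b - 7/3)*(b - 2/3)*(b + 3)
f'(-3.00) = 19.56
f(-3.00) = 0.00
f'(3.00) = 19.56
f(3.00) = 9.33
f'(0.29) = -7.19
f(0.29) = 2.53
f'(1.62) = 0.43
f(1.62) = -3.14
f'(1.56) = -0.14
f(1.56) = -3.15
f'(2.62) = 13.15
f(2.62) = 3.15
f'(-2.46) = 10.71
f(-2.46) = 8.09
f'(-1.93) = 3.73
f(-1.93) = 11.85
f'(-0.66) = -6.14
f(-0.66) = 9.29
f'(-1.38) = -1.73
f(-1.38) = 12.31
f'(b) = (b - 7/3)*(b - 2/3) + (b - 7/3)*(b + 3) + (b - 2/3)*(b + 3)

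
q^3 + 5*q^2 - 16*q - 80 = (q - 4)*(q + 4)*(q + 5)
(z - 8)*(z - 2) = z^2 - 10*z + 16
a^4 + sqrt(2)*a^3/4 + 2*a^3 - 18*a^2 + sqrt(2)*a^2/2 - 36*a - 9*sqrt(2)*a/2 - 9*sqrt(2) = (a - 3*sqrt(2))*(a + 3*sqrt(2))*(sqrt(2)*a/2 + sqrt(2))*(sqrt(2)*a + 1/2)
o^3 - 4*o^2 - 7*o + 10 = (o - 5)*(o - 1)*(o + 2)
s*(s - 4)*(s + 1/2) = s^3 - 7*s^2/2 - 2*s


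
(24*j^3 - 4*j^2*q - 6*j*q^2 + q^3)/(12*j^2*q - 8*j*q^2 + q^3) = (2*j + q)/q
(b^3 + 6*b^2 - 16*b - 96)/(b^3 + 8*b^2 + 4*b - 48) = (b - 4)/(b - 2)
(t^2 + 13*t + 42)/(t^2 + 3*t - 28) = (t + 6)/(t - 4)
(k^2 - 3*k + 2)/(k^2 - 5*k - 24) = (-k^2 + 3*k - 2)/(-k^2 + 5*k + 24)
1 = 1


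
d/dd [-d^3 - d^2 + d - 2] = -3*d^2 - 2*d + 1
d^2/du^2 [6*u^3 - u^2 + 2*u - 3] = 36*u - 2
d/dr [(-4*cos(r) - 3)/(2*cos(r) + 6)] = 9*sin(r)/(2*(cos(r) + 3)^2)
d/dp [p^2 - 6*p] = 2*p - 6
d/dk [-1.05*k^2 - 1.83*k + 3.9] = -2.1*k - 1.83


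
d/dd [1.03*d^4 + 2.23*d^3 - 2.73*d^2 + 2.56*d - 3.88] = 4.12*d^3 + 6.69*d^2 - 5.46*d + 2.56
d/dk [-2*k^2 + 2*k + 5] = 2 - 4*k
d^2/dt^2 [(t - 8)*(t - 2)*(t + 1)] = 6*t - 18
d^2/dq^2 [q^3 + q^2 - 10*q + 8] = 6*q + 2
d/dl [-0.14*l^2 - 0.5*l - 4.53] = -0.28*l - 0.5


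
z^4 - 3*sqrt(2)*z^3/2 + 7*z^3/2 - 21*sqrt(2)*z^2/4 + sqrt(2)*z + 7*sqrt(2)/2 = (z + 7/2)*(z - sqrt(2))^2*(z + sqrt(2)/2)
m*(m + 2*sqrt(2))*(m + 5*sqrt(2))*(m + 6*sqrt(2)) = m^4 + 13*sqrt(2)*m^3 + 104*m^2 + 120*sqrt(2)*m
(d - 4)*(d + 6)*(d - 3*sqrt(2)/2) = d^3 - 3*sqrt(2)*d^2/2 + 2*d^2 - 24*d - 3*sqrt(2)*d + 36*sqrt(2)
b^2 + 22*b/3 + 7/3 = (b + 1/3)*(b + 7)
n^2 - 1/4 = (n - 1/2)*(n + 1/2)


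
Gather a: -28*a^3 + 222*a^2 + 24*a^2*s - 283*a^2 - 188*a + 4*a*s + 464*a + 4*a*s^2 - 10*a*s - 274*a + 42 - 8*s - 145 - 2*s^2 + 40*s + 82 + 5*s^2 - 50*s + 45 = -28*a^3 + a^2*(24*s - 61) + a*(4*s^2 - 6*s + 2) + 3*s^2 - 18*s + 24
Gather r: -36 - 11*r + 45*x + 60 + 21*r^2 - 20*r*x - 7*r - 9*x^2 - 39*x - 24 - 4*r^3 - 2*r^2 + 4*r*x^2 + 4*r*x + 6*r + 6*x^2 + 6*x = -4*r^3 + 19*r^2 + r*(4*x^2 - 16*x - 12) - 3*x^2 + 12*x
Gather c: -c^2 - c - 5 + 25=-c^2 - c + 20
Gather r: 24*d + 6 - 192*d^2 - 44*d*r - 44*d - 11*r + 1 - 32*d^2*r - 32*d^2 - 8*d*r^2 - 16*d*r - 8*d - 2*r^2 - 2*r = -224*d^2 - 28*d + r^2*(-8*d - 2) + r*(-32*d^2 - 60*d - 13) + 7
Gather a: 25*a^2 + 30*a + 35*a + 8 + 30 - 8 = 25*a^2 + 65*a + 30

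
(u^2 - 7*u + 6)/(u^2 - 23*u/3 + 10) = 3*(u - 1)/(3*u - 5)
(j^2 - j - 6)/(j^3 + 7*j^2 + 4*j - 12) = (j - 3)/(j^2 + 5*j - 6)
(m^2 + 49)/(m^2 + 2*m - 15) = (m^2 + 49)/(m^2 + 2*m - 15)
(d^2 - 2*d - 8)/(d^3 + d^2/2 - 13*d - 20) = 2/(2*d + 5)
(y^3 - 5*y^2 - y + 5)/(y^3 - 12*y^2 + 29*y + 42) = (y^2 - 6*y + 5)/(y^2 - 13*y + 42)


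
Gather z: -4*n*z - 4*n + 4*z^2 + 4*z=-4*n + 4*z^2 + z*(4 - 4*n)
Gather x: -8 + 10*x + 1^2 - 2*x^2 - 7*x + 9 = -2*x^2 + 3*x + 2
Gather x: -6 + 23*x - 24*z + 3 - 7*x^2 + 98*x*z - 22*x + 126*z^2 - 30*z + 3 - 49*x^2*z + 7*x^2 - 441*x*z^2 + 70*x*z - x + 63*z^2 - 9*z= -49*x^2*z + x*(-441*z^2 + 168*z) + 189*z^2 - 63*z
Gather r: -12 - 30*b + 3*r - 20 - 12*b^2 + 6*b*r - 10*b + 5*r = -12*b^2 - 40*b + r*(6*b + 8) - 32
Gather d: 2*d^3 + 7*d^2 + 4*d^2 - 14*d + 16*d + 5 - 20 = 2*d^3 + 11*d^2 + 2*d - 15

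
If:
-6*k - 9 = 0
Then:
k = -3/2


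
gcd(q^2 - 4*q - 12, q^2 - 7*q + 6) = q - 6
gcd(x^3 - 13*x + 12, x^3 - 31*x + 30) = x - 1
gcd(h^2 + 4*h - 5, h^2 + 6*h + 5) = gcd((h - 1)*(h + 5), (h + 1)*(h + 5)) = h + 5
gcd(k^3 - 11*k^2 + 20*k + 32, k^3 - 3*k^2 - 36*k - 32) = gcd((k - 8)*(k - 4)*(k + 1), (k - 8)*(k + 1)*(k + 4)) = k^2 - 7*k - 8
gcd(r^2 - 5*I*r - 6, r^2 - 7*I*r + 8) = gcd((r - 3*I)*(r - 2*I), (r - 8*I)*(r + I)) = 1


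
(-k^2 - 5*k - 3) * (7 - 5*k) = 5*k^3 + 18*k^2 - 20*k - 21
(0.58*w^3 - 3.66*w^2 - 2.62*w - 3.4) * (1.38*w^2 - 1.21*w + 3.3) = 0.8004*w^5 - 5.7526*w^4 + 2.727*w^3 - 13.5998*w^2 - 4.532*w - 11.22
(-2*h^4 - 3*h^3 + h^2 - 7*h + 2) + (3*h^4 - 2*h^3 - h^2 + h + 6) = h^4 - 5*h^3 - 6*h + 8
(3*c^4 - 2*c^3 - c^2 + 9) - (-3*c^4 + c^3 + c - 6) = 6*c^4 - 3*c^3 - c^2 - c + 15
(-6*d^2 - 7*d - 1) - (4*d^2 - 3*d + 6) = -10*d^2 - 4*d - 7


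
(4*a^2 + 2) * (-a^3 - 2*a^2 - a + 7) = -4*a^5 - 8*a^4 - 6*a^3 + 24*a^2 - 2*a + 14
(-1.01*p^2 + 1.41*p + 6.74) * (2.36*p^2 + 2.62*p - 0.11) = -2.3836*p^4 + 0.681399999999999*p^3 + 19.7117*p^2 + 17.5037*p - 0.7414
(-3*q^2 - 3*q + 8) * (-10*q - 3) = 30*q^3 + 39*q^2 - 71*q - 24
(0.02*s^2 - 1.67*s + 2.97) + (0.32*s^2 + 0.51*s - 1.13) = 0.34*s^2 - 1.16*s + 1.84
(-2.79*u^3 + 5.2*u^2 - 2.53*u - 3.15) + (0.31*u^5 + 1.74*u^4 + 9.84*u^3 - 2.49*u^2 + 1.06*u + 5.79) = 0.31*u^5 + 1.74*u^4 + 7.05*u^3 + 2.71*u^2 - 1.47*u + 2.64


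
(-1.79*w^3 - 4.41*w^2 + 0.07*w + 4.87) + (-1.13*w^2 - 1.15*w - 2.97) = -1.79*w^3 - 5.54*w^2 - 1.08*w + 1.9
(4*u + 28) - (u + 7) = 3*u + 21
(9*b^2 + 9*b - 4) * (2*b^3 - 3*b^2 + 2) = 18*b^5 - 9*b^4 - 35*b^3 + 30*b^2 + 18*b - 8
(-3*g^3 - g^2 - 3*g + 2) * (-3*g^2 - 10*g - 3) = 9*g^5 + 33*g^4 + 28*g^3 + 27*g^2 - 11*g - 6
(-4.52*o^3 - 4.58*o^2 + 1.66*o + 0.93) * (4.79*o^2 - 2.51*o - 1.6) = -21.6508*o^5 - 10.593*o^4 + 26.6792*o^3 + 7.6161*o^2 - 4.9903*o - 1.488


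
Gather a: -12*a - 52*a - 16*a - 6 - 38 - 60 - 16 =-80*a - 120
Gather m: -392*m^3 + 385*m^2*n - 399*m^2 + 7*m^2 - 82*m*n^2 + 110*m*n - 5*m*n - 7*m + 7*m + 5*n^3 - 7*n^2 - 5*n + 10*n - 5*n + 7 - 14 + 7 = -392*m^3 + m^2*(385*n - 392) + m*(-82*n^2 + 105*n) + 5*n^3 - 7*n^2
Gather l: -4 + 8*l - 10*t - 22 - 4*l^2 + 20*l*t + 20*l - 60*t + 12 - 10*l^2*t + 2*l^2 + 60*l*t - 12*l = l^2*(-10*t - 2) + l*(80*t + 16) - 70*t - 14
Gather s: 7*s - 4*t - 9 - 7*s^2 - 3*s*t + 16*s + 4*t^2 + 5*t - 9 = -7*s^2 + s*(23 - 3*t) + 4*t^2 + t - 18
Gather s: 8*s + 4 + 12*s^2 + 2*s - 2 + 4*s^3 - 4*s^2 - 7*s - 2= 4*s^3 + 8*s^2 + 3*s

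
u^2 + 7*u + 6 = (u + 1)*(u + 6)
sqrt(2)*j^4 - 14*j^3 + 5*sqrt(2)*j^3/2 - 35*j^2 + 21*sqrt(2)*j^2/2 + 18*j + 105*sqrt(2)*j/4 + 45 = (j + 5/2)*(j - 6*sqrt(2))*(j - 3*sqrt(2)/2)*(sqrt(2)*j + 1)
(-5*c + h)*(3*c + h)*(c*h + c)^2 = -15*c^4*h^2 - 30*c^4*h - 15*c^4 - 2*c^3*h^3 - 4*c^3*h^2 - 2*c^3*h + c^2*h^4 + 2*c^2*h^3 + c^2*h^2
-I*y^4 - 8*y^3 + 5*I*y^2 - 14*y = y*(y - 7*I)*(y - 2*I)*(-I*y + 1)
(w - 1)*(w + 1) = w^2 - 1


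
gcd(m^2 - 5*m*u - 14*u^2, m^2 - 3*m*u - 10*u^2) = m + 2*u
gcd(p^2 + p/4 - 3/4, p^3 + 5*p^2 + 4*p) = p + 1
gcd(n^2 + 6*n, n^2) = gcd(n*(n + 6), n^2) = n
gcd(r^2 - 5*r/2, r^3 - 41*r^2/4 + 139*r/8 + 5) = r - 5/2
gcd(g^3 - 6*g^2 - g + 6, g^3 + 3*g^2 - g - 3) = g^2 - 1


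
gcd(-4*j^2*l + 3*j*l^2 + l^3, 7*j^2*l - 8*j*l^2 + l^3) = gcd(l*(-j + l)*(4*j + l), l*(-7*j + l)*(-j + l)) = j*l - l^2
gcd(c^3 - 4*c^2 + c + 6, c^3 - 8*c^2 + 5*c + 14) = c^2 - c - 2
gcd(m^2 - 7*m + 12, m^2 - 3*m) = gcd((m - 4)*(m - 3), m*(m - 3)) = m - 3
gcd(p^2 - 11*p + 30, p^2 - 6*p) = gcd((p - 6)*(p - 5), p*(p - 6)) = p - 6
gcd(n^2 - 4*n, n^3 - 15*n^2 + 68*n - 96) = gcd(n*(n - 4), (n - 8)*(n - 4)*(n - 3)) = n - 4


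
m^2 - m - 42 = (m - 7)*(m + 6)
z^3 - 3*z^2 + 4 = (z - 2)^2*(z + 1)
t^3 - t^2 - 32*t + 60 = (t - 5)*(t - 2)*(t + 6)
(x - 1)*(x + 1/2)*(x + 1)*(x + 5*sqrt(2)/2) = x^4 + x^3/2 + 5*sqrt(2)*x^3/2 - x^2 + 5*sqrt(2)*x^2/4 - 5*sqrt(2)*x/2 - x/2 - 5*sqrt(2)/4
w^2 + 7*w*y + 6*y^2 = (w + y)*(w + 6*y)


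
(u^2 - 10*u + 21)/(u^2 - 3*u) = (u - 7)/u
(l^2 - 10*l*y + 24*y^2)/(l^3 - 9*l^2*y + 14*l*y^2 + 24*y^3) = 1/(l + y)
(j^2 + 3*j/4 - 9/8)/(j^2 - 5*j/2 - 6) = (j - 3/4)/(j - 4)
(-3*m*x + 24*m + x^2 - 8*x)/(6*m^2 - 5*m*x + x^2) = (x - 8)/(-2*m + x)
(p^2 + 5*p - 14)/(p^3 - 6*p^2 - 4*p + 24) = (p + 7)/(p^2 - 4*p - 12)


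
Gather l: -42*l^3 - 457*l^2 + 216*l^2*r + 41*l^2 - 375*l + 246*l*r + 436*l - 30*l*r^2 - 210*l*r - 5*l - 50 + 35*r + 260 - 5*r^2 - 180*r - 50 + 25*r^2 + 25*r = -42*l^3 + l^2*(216*r - 416) + l*(-30*r^2 + 36*r + 56) + 20*r^2 - 120*r + 160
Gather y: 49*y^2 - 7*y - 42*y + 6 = 49*y^2 - 49*y + 6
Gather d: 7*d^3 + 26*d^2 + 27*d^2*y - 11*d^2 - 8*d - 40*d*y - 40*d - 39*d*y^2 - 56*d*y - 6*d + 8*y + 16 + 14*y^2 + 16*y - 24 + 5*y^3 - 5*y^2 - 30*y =7*d^3 + d^2*(27*y + 15) + d*(-39*y^2 - 96*y - 54) + 5*y^3 + 9*y^2 - 6*y - 8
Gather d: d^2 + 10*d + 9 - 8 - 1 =d^2 + 10*d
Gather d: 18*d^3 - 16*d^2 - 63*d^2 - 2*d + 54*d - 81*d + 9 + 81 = 18*d^3 - 79*d^2 - 29*d + 90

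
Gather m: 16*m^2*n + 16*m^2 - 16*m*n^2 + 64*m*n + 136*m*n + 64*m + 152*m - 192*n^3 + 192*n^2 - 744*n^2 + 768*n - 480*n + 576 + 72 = m^2*(16*n + 16) + m*(-16*n^2 + 200*n + 216) - 192*n^3 - 552*n^2 + 288*n + 648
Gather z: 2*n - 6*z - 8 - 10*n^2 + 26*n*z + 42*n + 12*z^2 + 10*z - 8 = -10*n^2 + 44*n + 12*z^2 + z*(26*n + 4) - 16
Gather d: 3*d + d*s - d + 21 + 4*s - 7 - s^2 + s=d*(s + 2) - s^2 + 5*s + 14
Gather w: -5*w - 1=-5*w - 1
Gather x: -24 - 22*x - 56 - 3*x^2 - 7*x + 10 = -3*x^2 - 29*x - 70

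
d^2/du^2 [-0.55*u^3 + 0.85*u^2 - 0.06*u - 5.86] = 1.7 - 3.3*u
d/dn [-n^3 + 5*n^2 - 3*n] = -3*n^2 + 10*n - 3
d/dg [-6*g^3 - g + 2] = -18*g^2 - 1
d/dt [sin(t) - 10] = cos(t)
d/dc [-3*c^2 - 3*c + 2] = -6*c - 3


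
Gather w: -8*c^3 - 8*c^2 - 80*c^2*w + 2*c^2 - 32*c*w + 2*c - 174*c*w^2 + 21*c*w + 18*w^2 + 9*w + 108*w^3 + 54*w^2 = -8*c^3 - 6*c^2 + 2*c + 108*w^3 + w^2*(72 - 174*c) + w*(-80*c^2 - 11*c + 9)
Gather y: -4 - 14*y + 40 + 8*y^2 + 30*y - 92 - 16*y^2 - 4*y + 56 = -8*y^2 + 12*y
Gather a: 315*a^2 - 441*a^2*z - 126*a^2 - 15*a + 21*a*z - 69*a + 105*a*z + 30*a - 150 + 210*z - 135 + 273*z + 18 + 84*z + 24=a^2*(189 - 441*z) + a*(126*z - 54) + 567*z - 243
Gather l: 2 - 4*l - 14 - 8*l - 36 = -12*l - 48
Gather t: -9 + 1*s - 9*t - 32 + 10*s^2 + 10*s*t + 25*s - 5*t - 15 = 10*s^2 + 26*s + t*(10*s - 14) - 56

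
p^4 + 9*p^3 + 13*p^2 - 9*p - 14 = (p - 1)*(p + 1)*(p + 2)*(p + 7)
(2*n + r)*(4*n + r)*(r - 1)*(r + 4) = 8*n^2*r^2 + 24*n^2*r - 32*n^2 + 6*n*r^3 + 18*n*r^2 - 24*n*r + r^4 + 3*r^3 - 4*r^2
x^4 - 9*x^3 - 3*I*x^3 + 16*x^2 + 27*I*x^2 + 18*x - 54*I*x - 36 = (x - 6)*(x - 3)*(x - 2*I)*(x - I)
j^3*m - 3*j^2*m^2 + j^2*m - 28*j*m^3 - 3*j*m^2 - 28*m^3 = (j - 7*m)*(j + 4*m)*(j*m + m)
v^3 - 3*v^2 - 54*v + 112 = (v - 8)*(v - 2)*(v + 7)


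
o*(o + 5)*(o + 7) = o^3 + 12*o^2 + 35*o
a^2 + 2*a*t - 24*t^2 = (a - 4*t)*(a + 6*t)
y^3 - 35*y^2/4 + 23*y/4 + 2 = (y - 8)*(y - 1)*(y + 1/4)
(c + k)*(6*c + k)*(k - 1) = 6*c^2*k - 6*c^2 + 7*c*k^2 - 7*c*k + k^3 - k^2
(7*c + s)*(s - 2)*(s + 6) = 7*c*s^2 + 28*c*s - 84*c + s^3 + 4*s^2 - 12*s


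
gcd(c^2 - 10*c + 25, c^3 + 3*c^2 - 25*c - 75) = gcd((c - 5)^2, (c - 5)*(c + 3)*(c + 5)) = c - 5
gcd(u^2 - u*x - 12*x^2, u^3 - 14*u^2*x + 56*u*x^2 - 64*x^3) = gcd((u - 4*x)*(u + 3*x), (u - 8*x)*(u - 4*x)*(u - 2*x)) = -u + 4*x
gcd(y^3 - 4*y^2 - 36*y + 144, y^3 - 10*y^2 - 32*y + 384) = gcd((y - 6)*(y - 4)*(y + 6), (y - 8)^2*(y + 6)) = y + 6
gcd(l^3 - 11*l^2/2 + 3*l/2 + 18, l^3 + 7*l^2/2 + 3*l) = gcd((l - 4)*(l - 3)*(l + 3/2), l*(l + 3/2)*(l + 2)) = l + 3/2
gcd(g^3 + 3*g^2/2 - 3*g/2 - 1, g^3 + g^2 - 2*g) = g^2 + g - 2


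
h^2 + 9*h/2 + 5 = (h + 2)*(h + 5/2)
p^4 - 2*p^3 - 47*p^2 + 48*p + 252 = (p - 7)*(p - 3)*(p + 2)*(p + 6)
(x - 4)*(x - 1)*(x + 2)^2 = x^4 - x^3 - 12*x^2 - 4*x + 16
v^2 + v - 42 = (v - 6)*(v + 7)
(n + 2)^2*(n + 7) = n^3 + 11*n^2 + 32*n + 28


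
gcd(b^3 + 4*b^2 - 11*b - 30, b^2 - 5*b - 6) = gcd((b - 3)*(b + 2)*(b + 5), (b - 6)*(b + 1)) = 1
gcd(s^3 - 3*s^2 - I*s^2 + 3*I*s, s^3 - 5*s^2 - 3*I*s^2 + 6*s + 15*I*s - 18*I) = s - 3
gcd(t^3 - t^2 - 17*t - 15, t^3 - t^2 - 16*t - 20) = t - 5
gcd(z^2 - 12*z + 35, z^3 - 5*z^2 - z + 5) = z - 5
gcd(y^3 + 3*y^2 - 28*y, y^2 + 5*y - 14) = y + 7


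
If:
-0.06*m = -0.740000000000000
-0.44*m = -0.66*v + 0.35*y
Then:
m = 12.33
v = 0.53030303030303*y + 8.22222222222222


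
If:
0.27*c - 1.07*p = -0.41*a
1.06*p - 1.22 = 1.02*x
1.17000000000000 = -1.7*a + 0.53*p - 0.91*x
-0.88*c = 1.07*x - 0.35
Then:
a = -0.13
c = 1.45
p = 0.32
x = -0.87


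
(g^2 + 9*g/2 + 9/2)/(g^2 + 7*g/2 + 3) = (g + 3)/(g + 2)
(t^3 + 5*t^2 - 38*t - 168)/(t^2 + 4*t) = t + 1 - 42/t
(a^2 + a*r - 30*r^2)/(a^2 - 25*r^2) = (a + 6*r)/(a + 5*r)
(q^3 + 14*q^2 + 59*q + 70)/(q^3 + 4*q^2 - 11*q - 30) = (q + 7)/(q - 3)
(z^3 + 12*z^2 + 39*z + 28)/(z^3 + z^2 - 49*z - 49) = (z + 4)/(z - 7)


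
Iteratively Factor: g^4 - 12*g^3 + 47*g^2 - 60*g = (g - 3)*(g^3 - 9*g^2 + 20*g) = (g - 5)*(g - 3)*(g^2 - 4*g) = g*(g - 5)*(g - 3)*(g - 4)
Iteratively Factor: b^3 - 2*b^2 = (b)*(b^2 - 2*b) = b*(b - 2)*(b)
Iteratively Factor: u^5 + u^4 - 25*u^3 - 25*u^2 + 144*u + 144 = (u - 3)*(u^4 + 4*u^3 - 13*u^2 - 64*u - 48) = (u - 3)*(u + 3)*(u^3 + u^2 - 16*u - 16) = (u - 3)*(u + 1)*(u + 3)*(u^2 - 16) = (u - 3)*(u + 1)*(u + 3)*(u + 4)*(u - 4)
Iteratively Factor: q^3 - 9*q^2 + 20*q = (q - 5)*(q^2 - 4*q) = (q - 5)*(q - 4)*(q)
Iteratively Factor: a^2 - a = (a)*(a - 1)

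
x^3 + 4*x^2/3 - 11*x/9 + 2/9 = (x - 1/3)^2*(x + 2)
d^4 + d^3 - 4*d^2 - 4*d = d*(d - 2)*(d + 1)*(d + 2)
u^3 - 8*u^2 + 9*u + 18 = (u - 6)*(u - 3)*(u + 1)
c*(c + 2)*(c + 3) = c^3 + 5*c^2 + 6*c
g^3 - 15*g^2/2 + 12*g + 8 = (g - 4)^2*(g + 1/2)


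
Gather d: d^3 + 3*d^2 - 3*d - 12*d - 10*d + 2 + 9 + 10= d^3 + 3*d^2 - 25*d + 21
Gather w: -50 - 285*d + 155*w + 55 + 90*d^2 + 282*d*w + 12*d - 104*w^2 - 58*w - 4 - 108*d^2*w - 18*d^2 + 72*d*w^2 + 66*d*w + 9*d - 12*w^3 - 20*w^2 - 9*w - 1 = 72*d^2 - 264*d - 12*w^3 + w^2*(72*d - 124) + w*(-108*d^2 + 348*d + 88)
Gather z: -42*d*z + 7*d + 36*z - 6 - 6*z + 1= 7*d + z*(30 - 42*d) - 5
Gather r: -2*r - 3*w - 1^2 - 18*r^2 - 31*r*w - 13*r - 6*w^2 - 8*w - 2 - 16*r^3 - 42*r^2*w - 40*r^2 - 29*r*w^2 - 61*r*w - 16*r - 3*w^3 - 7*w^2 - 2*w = -16*r^3 + r^2*(-42*w - 58) + r*(-29*w^2 - 92*w - 31) - 3*w^3 - 13*w^2 - 13*w - 3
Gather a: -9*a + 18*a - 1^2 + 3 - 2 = 9*a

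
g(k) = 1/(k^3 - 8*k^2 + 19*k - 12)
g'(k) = (-3*k^2 + 16*k - 19)/(k^3 - 8*k^2 + 19*k - 12)^2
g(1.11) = 1.66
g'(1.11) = -13.67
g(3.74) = -1.90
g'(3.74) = -4.04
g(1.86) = 0.48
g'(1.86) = 0.09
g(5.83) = 0.04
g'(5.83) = -0.04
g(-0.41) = -0.05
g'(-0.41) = -0.06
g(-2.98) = -0.01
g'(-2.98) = -0.00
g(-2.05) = -0.01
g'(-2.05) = -0.01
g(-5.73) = -0.00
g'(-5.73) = -0.00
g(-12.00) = 0.00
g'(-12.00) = 0.00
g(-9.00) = 0.00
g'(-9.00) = 0.00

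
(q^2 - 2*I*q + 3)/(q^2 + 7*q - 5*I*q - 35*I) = (q^2 - 2*I*q + 3)/(q^2 + q*(7 - 5*I) - 35*I)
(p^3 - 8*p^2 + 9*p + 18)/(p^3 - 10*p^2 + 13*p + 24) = (p - 6)/(p - 8)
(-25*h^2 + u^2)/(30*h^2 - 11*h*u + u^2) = (5*h + u)/(-6*h + u)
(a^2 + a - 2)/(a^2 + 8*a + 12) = (a - 1)/(a + 6)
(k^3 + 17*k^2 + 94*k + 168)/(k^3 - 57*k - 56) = (k^2 + 10*k + 24)/(k^2 - 7*k - 8)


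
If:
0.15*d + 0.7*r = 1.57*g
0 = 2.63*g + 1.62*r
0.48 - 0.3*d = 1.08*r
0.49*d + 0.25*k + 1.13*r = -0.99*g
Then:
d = 2.37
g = 0.13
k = -4.20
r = -0.21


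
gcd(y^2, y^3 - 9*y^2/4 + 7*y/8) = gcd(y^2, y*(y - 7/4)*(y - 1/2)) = y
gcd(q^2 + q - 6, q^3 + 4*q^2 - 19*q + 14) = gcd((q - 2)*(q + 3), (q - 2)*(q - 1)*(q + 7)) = q - 2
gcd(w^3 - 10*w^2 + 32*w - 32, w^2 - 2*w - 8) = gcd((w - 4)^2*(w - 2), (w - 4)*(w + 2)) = w - 4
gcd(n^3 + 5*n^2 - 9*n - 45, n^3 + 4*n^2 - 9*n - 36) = n^2 - 9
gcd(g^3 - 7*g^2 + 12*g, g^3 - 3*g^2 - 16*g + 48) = g^2 - 7*g + 12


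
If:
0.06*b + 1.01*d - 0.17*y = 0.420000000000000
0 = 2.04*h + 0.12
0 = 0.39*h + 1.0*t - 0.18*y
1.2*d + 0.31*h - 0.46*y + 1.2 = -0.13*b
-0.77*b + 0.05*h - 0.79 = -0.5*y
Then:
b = 3.76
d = 1.43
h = -0.06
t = 1.35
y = 7.37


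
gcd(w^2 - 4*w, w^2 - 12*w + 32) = w - 4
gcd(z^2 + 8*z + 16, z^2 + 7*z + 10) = 1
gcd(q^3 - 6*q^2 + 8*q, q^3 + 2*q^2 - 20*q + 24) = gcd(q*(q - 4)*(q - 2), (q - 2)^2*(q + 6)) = q - 2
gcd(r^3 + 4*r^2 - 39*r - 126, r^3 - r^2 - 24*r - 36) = r^2 - 3*r - 18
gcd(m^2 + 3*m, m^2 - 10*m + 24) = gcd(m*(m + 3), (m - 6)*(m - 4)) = 1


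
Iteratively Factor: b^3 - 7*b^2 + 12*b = (b - 4)*(b^2 - 3*b) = (b - 4)*(b - 3)*(b)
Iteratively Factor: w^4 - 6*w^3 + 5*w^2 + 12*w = (w - 3)*(w^3 - 3*w^2 - 4*w) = (w - 4)*(w - 3)*(w^2 + w) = w*(w - 4)*(w - 3)*(w + 1)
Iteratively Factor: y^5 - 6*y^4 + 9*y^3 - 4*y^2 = (y - 1)*(y^4 - 5*y^3 + 4*y^2) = y*(y - 1)*(y^3 - 5*y^2 + 4*y) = y*(y - 1)^2*(y^2 - 4*y) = y*(y - 4)*(y - 1)^2*(y)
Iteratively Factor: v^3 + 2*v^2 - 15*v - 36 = (v + 3)*(v^2 - v - 12) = (v + 3)^2*(v - 4)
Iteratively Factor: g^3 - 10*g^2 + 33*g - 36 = (g - 3)*(g^2 - 7*g + 12) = (g - 3)^2*(g - 4)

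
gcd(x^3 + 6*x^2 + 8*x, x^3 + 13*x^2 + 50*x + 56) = x^2 + 6*x + 8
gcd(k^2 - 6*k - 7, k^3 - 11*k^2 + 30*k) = 1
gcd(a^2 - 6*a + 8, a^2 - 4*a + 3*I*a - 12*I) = a - 4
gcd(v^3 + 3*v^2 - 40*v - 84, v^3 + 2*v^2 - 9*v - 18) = v + 2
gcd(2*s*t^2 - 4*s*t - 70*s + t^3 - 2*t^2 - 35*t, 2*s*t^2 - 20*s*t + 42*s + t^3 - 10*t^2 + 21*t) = 2*s*t - 14*s + t^2 - 7*t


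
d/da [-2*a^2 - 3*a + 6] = -4*a - 3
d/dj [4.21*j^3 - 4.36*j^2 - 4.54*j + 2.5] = 12.63*j^2 - 8.72*j - 4.54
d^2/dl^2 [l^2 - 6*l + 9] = 2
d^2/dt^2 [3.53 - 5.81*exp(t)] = -5.81*exp(t)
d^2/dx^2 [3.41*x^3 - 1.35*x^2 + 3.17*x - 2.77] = 20.46*x - 2.7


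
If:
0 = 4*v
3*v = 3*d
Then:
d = 0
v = 0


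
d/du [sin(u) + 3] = cos(u)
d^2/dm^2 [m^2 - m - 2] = 2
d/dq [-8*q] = -8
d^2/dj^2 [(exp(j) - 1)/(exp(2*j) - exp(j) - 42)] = (exp(4*j) - 3*exp(3*j) + 255*exp(2*j) - 211*exp(j) + 1806)*exp(j)/(exp(6*j) - 3*exp(5*j) - 123*exp(4*j) + 251*exp(3*j) + 5166*exp(2*j) - 5292*exp(j) - 74088)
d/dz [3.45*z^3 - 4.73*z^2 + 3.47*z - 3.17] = 10.35*z^2 - 9.46*z + 3.47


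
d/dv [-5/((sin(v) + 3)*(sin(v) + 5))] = 10*(sin(v) + 4)*cos(v)/((sin(v) + 3)^2*(sin(v) + 5)^2)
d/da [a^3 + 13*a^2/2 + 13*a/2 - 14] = 3*a^2 + 13*a + 13/2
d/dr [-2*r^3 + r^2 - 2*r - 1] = -6*r^2 + 2*r - 2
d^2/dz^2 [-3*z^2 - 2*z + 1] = -6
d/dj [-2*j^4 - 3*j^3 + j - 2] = -8*j^3 - 9*j^2 + 1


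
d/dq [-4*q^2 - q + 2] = -8*q - 1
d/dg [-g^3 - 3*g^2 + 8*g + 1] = -3*g^2 - 6*g + 8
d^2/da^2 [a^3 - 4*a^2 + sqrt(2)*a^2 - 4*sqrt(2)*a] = 6*a - 8 + 2*sqrt(2)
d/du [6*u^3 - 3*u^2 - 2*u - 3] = 18*u^2 - 6*u - 2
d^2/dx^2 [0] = 0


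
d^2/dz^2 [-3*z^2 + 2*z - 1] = -6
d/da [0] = 0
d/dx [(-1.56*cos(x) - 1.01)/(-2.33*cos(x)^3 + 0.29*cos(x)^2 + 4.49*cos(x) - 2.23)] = (7.2696*cos(x)^3 + 6.6075*cos(x)^2 - 0.5858*cos(x) - 8.0137)*sin(x)/(5.4289*cos(x)^6 - 1.3514*cos(x)^5 - 20.8393*cos(x)^4 + 12.996*cos(x)^3 + 18.8667*cos(x)^2 - 20.0254*cos(x) + 4.9729)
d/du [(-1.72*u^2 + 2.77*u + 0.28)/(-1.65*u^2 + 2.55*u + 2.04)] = (0.184500000000002*u^2 - 6.0936*u + 4.9368)/(2.7225*u^4 - 8.415*u^3 - 0.2295*u^2 + 10.404*u + 4.1616)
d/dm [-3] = 0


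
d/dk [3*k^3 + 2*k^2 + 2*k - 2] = 9*k^2 + 4*k + 2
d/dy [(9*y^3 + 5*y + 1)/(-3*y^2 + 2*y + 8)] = (-27*y^4 + 36*y^3 + 231*y^2 + 6*y + 38)/(9*y^4 - 12*y^3 - 44*y^2 + 32*y + 64)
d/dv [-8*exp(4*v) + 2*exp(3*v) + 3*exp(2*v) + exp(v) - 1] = (-32*exp(3*v) + 6*exp(2*v) + 6*exp(v) + 1)*exp(v)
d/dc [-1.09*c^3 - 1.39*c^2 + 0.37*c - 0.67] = -3.27*c^2 - 2.78*c + 0.37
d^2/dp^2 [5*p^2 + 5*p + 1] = 10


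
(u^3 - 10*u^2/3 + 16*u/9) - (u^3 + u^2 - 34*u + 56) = -13*u^2/3 + 322*u/9 - 56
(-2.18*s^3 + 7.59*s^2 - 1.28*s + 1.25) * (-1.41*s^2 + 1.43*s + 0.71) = 3.0738*s^5 - 13.8193*s^4 + 11.1107*s^3 + 1.796*s^2 + 0.8787*s + 0.8875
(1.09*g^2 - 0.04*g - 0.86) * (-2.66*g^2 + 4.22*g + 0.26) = -2.8994*g^4 + 4.7062*g^3 + 2.4022*g^2 - 3.6396*g - 0.2236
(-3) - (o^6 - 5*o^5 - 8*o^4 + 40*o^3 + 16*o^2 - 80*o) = -o^6 + 5*o^5 + 8*o^4 - 40*o^3 - 16*o^2 + 80*o - 3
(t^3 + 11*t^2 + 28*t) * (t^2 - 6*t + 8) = t^5 + 5*t^4 - 30*t^3 - 80*t^2 + 224*t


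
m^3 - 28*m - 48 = (m - 6)*(m + 2)*(m + 4)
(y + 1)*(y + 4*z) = y^2 + 4*y*z + y + 4*z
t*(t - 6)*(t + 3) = t^3 - 3*t^2 - 18*t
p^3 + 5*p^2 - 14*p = p*(p - 2)*(p + 7)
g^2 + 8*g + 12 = (g + 2)*(g + 6)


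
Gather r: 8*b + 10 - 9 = 8*b + 1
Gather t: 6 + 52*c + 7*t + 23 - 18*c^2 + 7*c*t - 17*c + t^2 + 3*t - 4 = -18*c^2 + 35*c + t^2 + t*(7*c + 10) + 25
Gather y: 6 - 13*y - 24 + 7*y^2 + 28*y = 7*y^2 + 15*y - 18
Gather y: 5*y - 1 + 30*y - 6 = 35*y - 7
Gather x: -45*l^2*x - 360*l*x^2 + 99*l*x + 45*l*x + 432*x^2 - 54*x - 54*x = x^2*(432 - 360*l) + x*(-45*l^2 + 144*l - 108)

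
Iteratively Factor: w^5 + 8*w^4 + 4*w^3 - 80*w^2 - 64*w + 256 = (w - 2)*(w^4 + 10*w^3 + 24*w^2 - 32*w - 128) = (w - 2)*(w + 4)*(w^3 + 6*w^2 - 32) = (w - 2)^2*(w + 4)*(w^2 + 8*w + 16) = (w - 2)^2*(w + 4)^2*(w + 4)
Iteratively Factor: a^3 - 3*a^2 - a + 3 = (a + 1)*(a^2 - 4*a + 3) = (a - 3)*(a + 1)*(a - 1)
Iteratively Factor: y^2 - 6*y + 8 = (y - 4)*(y - 2)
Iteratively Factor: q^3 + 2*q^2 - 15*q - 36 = (q - 4)*(q^2 + 6*q + 9) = (q - 4)*(q + 3)*(q + 3)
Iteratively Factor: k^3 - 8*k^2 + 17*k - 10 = (k - 2)*(k^2 - 6*k + 5) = (k - 2)*(k - 1)*(k - 5)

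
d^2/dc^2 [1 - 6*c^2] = -12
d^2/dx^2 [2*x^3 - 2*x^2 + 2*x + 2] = 12*x - 4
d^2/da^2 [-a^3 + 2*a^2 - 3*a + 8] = 4 - 6*a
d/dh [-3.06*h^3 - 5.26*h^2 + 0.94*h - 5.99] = -9.18*h^2 - 10.52*h + 0.94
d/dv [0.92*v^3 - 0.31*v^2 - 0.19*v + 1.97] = 2.76*v^2 - 0.62*v - 0.19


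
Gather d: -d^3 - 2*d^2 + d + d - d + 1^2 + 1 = -d^3 - 2*d^2 + d + 2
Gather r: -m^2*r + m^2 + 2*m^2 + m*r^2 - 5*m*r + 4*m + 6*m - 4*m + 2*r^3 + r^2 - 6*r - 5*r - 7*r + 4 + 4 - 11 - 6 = 3*m^2 + 6*m + 2*r^3 + r^2*(m + 1) + r*(-m^2 - 5*m - 18) - 9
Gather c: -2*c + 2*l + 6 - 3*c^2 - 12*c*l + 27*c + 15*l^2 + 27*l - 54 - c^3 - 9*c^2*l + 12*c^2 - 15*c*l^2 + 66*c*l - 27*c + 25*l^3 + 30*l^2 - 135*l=-c^3 + c^2*(9 - 9*l) + c*(-15*l^2 + 54*l - 2) + 25*l^3 + 45*l^2 - 106*l - 48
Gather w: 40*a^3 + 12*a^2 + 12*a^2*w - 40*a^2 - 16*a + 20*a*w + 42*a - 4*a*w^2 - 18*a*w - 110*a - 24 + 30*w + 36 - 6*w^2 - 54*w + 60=40*a^3 - 28*a^2 - 84*a + w^2*(-4*a - 6) + w*(12*a^2 + 2*a - 24) + 72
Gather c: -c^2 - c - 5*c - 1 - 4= -c^2 - 6*c - 5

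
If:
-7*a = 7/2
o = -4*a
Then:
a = -1/2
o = 2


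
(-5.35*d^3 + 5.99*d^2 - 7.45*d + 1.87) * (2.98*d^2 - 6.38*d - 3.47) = -15.943*d^5 + 51.9832*d^4 - 41.8527*d^3 + 32.3183*d^2 + 13.9209*d - 6.4889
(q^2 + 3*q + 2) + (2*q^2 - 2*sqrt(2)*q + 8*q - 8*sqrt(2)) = 3*q^2 - 2*sqrt(2)*q + 11*q - 8*sqrt(2) + 2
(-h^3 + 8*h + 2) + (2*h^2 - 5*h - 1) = -h^3 + 2*h^2 + 3*h + 1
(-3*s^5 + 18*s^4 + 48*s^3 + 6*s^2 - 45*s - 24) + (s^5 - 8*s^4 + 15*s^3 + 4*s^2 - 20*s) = -2*s^5 + 10*s^4 + 63*s^3 + 10*s^2 - 65*s - 24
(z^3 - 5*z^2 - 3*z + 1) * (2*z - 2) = 2*z^4 - 12*z^3 + 4*z^2 + 8*z - 2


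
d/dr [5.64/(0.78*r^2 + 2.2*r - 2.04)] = (-8.7984*r - 12.408)/(0.78*r^2 + 2.2*r - 2.04)^2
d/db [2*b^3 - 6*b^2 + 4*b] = 6*b^2 - 12*b + 4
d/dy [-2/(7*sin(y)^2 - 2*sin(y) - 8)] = 4*(7*sin(y) - 1)*cos(y)/(-7*sin(y)^2 + 2*sin(y) + 8)^2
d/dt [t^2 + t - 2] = 2*t + 1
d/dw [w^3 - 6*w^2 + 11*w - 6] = 3*w^2 - 12*w + 11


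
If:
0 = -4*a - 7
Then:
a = -7/4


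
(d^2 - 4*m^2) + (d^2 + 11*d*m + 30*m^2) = 2*d^2 + 11*d*m + 26*m^2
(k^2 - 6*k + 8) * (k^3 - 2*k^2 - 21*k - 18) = k^5 - 8*k^4 - k^3 + 92*k^2 - 60*k - 144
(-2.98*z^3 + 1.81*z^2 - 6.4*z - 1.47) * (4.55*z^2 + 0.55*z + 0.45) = -13.559*z^5 + 6.5965*z^4 - 29.4655*z^3 - 9.394*z^2 - 3.6885*z - 0.6615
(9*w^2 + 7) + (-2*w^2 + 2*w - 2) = 7*w^2 + 2*w + 5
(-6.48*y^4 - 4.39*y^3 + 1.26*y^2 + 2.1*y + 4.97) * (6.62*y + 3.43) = -42.8976*y^5 - 51.2882*y^4 - 6.7165*y^3 + 18.2238*y^2 + 40.1044*y + 17.0471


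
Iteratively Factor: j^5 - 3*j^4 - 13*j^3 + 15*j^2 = (j)*(j^4 - 3*j^3 - 13*j^2 + 15*j) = j*(j + 3)*(j^3 - 6*j^2 + 5*j) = j*(j - 5)*(j + 3)*(j^2 - j) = j*(j - 5)*(j - 1)*(j + 3)*(j)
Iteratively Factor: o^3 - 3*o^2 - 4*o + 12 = (o + 2)*(o^2 - 5*o + 6) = (o - 2)*(o + 2)*(o - 3)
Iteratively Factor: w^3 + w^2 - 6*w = (w - 2)*(w^2 + 3*w) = w*(w - 2)*(w + 3)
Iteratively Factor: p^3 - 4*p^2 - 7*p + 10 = (p - 5)*(p^2 + p - 2) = (p - 5)*(p - 1)*(p + 2)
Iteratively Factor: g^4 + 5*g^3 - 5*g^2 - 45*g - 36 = (g + 4)*(g^3 + g^2 - 9*g - 9) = (g + 1)*(g + 4)*(g^2 - 9) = (g - 3)*(g + 1)*(g + 4)*(g + 3)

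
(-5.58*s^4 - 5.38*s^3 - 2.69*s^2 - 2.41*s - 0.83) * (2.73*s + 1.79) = -15.2334*s^5 - 24.6756*s^4 - 16.9739*s^3 - 11.3944*s^2 - 6.5798*s - 1.4857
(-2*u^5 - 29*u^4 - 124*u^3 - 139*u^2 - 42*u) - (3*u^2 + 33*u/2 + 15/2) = -2*u^5 - 29*u^4 - 124*u^3 - 142*u^2 - 117*u/2 - 15/2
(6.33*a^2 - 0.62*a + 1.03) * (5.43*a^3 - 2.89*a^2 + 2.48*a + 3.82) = 34.3719*a^5 - 21.6603*a^4 + 23.0831*a^3 + 19.6663*a^2 + 0.186*a + 3.9346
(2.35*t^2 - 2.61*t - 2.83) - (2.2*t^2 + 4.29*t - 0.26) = 0.15*t^2 - 6.9*t - 2.57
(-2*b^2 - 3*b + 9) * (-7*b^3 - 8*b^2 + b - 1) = 14*b^5 + 37*b^4 - 41*b^3 - 73*b^2 + 12*b - 9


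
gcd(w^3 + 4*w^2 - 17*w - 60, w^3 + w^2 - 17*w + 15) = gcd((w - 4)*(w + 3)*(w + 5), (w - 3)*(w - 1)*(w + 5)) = w + 5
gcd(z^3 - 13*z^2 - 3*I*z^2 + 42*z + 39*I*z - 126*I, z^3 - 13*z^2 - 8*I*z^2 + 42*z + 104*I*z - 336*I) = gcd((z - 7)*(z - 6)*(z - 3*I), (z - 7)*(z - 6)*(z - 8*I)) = z^2 - 13*z + 42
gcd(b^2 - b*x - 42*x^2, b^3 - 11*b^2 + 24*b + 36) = 1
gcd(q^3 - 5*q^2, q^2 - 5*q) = q^2 - 5*q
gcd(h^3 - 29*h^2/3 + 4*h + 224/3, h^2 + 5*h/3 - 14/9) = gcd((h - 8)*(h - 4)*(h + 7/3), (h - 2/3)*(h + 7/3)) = h + 7/3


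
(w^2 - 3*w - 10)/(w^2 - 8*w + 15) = (w + 2)/(w - 3)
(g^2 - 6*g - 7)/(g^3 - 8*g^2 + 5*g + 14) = 1/(g - 2)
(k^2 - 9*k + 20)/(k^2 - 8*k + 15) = (k - 4)/(k - 3)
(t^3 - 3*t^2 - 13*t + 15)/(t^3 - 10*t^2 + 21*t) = (t^3 - 3*t^2 - 13*t + 15)/(t*(t^2 - 10*t + 21))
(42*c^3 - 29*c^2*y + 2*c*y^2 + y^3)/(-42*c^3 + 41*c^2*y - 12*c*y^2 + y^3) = (7*c + y)/(-7*c + y)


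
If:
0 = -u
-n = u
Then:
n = 0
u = 0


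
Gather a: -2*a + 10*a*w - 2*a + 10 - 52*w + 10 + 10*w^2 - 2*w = a*(10*w - 4) + 10*w^2 - 54*w + 20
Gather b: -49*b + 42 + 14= 56 - 49*b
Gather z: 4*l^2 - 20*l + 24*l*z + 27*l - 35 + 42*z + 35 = 4*l^2 + 7*l + z*(24*l + 42)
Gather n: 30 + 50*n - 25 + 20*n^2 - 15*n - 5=20*n^2 + 35*n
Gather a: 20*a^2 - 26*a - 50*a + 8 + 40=20*a^2 - 76*a + 48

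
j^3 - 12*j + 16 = (j - 2)^2*(j + 4)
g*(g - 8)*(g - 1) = g^3 - 9*g^2 + 8*g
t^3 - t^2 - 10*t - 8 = (t - 4)*(t + 1)*(t + 2)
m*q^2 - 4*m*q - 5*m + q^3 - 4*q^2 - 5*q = (m + q)*(q - 5)*(q + 1)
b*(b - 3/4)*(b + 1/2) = b^3 - b^2/4 - 3*b/8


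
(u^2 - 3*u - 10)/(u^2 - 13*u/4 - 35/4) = 4*(u + 2)/(4*u + 7)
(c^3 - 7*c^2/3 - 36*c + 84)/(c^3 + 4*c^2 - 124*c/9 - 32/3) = 3*(3*c^2 - 25*c + 42)/(9*c^2 - 18*c - 16)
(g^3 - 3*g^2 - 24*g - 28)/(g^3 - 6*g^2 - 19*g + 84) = (g^2 + 4*g + 4)/(g^2 + g - 12)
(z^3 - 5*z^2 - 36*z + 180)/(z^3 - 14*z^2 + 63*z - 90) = (z + 6)/(z - 3)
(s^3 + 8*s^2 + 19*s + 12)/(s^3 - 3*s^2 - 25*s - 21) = (s + 4)/(s - 7)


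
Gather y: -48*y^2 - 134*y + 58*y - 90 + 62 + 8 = -48*y^2 - 76*y - 20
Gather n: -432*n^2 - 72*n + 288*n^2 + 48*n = -144*n^2 - 24*n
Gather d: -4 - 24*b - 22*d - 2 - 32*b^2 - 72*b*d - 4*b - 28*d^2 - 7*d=-32*b^2 - 28*b - 28*d^2 + d*(-72*b - 29) - 6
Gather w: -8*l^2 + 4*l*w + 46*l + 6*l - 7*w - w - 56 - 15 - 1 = -8*l^2 + 52*l + w*(4*l - 8) - 72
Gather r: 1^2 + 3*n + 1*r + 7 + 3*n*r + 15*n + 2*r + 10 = 18*n + r*(3*n + 3) + 18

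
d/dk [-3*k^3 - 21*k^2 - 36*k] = -9*k^2 - 42*k - 36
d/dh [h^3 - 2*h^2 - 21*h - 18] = 3*h^2 - 4*h - 21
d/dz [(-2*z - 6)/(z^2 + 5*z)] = 2*(z^2 + 6*z + 15)/(z^2*(z^2 + 10*z + 25))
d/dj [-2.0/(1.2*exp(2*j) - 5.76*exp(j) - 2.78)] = (4.8*exp(j) - 11.52)*exp(j)/(-1.2*exp(2*j) + 5.76*exp(j) + 2.78)^2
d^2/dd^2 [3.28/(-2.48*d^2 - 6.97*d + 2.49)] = (40.346624*d^2 + 113.393536*d - 3.28*(4.96*d + 6.97)*(9.92*d + 13.94) - 40.509312)/(2.48*d^2 + 6.97*d - 2.49)^3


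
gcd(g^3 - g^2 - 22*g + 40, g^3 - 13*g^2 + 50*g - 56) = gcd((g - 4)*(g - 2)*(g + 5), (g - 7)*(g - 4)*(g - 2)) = g^2 - 6*g + 8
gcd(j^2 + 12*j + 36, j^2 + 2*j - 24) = j + 6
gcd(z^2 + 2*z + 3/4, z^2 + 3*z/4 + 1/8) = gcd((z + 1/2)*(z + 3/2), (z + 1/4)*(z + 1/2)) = z + 1/2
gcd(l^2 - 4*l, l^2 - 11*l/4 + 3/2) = 1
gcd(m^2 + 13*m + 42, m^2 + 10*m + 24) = m + 6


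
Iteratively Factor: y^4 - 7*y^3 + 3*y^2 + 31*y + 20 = (y + 1)*(y^3 - 8*y^2 + 11*y + 20) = (y - 4)*(y + 1)*(y^2 - 4*y - 5) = (y - 4)*(y + 1)^2*(y - 5)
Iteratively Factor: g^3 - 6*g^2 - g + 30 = (g + 2)*(g^2 - 8*g + 15) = (g - 5)*(g + 2)*(g - 3)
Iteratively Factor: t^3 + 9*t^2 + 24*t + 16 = (t + 4)*(t^2 + 5*t + 4) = (t + 1)*(t + 4)*(t + 4)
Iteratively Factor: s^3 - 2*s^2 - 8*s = (s + 2)*(s^2 - 4*s) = s*(s + 2)*(s - 4)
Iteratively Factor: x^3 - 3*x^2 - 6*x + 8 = (x + 2)*(x^2 - 5*x + 4) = (x - 4)*(x + 2)*(x - 1)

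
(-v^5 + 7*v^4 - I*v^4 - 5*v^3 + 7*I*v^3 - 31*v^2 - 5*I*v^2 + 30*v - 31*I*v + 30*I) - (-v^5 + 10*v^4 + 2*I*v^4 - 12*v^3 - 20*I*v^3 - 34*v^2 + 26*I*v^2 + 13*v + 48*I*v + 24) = -3*v^4 - 3*I*v^4 + 7*v^3 + 27*I*v^3 + 3*v^2 - 31*I*v^2 + 17*v - 79*I*v - 24 + 30*I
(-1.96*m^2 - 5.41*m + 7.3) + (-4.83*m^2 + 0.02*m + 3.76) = -6.79*m^2 - 5.39*m + 11.06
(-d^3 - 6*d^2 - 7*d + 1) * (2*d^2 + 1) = -2*d^5 - 12*d^4 - 15*d^3 - 4*d^2 - 7*d + 1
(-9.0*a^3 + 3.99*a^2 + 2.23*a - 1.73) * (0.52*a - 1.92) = -4.68*a^4 + 19.3548*a^3 - 6.5012*a^2 - 5.1812*a + 3.3216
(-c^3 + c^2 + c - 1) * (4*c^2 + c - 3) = -4*c^5 + 3*c^4 + 8*c^3 - 6*c^2 - 4*c + 3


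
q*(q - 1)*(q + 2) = q^3 + q^2 - 2*q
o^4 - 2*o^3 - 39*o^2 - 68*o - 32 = (o - 8)*(o + 1)^2*(o + 4)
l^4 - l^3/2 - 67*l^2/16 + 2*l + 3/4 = (l - 2)*(l - 3/4)*(l + 1/4)*(l + 2)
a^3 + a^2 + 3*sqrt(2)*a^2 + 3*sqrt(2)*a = a*(a + 1)*(a + 3*sqrt(2))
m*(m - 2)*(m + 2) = m^3 - 4*m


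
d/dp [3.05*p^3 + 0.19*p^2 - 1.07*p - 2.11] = 9.15*p^2 + 0.38*p - 1.07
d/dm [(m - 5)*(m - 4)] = 2*m - 9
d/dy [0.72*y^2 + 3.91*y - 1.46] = 1.44*y + 3.91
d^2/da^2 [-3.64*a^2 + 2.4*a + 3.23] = -7.28000000000000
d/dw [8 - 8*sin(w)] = -8*cos(w)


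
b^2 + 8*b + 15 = (b + 3)*(b + 5)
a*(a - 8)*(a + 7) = a^3 - a^2 - 56*a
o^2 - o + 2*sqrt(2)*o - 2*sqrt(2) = (o - 1)*(o + 2*sqrt(2))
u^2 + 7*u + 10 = (u + 2)*(u + 5)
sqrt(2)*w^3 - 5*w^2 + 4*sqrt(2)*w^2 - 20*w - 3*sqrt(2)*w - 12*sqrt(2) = (w + 4)*(w - 3*sqrt(2))*(sqrt(2)*w + 1)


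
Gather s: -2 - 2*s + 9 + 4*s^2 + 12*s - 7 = 4*s^2 + 10*s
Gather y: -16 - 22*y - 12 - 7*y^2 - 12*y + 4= -7*y^2 - 34*y - 24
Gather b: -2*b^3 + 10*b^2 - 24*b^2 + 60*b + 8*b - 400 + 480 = -2*b^3 - 14*b^2 + 68*b + 80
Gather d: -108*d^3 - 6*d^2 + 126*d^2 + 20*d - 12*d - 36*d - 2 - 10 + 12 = -108*d^3 + 120*d^2 - 28*d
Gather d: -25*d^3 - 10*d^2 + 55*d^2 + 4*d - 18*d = -25*d^3 + 45*d^2 - 14*d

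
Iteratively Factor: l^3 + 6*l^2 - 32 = (l + 4)*(l^2 + 2*l - 8) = (l + 4)^2*(l - 2)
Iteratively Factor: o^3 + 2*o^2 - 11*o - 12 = (o - 3)*(o^2 + 5*o + 4) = (o - 3)*(o + 1)*(o + 4)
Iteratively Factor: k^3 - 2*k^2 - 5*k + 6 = (k + 2)*(k^2 - 4*k + 3) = (k - 1)*(k + 2)*(k - 3)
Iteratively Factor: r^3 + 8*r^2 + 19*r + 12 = (r + 4)*(r^2 + 4*r + 3) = (r + 3)*(r + 4)*(r + 1)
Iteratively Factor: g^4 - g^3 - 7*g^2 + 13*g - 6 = (g - 1)*(g^3 - 7*g + 6) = (g - 1)^2*(g^2 + g - 6) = (g - 2)*(g - 1)^2*(g + 3)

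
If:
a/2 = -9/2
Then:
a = -9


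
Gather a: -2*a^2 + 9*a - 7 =-2*a^2 + 9*a - 7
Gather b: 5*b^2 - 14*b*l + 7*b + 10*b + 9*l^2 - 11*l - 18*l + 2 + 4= 5*b^2 + b*(17 - 14*l) + 9*l^2 - 29*l + 6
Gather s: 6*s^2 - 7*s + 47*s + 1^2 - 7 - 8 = 6*s^2 + 40*s - 14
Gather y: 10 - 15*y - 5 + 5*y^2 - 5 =5*y^2 - 15*y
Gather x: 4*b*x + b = 4*b*x + b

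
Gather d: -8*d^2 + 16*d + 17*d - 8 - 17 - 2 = -8*d^2 + 33*d - 27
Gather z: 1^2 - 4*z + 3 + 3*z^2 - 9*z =3*z^2 - 13*z + 4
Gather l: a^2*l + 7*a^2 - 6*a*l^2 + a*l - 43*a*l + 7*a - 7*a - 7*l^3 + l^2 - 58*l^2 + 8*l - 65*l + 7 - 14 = 7*a^2 - 7*l^3 + l^2*(-6*a - 57) + l*(a^2 - 42*a - 57) - 7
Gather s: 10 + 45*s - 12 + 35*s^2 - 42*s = 35*s^2 + 3*s - 2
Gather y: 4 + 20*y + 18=20*y + 22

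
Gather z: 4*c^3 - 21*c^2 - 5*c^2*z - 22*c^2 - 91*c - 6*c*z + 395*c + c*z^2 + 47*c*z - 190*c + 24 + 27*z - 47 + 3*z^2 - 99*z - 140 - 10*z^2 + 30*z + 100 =4*c^3 - 43*c^2 + 114*c + z^2*(c - 7) + z*(-5*c^2 + 41*c - 42) - 63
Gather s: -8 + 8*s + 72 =8*s + 64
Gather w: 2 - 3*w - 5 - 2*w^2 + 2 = -2*w^2 - 3*w - 1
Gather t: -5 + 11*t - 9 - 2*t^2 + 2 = -2*t^2 + 11*t - 12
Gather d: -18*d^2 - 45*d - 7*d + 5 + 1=-18*d^2 - 52*d + 6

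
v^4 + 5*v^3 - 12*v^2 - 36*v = v*(v - 3)*(v + 2)*(v + 6)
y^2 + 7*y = y*(y + 7)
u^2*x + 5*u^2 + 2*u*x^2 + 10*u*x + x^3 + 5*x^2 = (u + x)^2*(x + 5)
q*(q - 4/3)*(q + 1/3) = q^3 - q^2 - 4*q/9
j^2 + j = j*(j + 1)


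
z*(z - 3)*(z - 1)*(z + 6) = z^4 + 2*z^3 - 21*z^2 + 18*z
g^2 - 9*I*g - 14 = (g - 7*I)*(g - 2*I)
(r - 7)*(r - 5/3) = r^2 - 26*r/3 + 35/3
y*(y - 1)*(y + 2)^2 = y^4 + 3*y^3 - 4*y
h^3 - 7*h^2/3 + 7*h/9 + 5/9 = (h - 5/3)*(h - 1)*(h + 1/3)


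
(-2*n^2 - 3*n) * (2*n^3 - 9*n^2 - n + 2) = -4*n^5 + 12*n^4 + 29*n^3 - n^2 - 6*n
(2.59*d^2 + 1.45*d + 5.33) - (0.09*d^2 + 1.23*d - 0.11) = 2.5*d^2 + 0.22*d + 5.44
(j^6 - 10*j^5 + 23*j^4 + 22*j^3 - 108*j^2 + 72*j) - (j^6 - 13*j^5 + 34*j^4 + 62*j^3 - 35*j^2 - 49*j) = 3*j^5 - 11*j^4 - 40*j^3 - 73*j^2 + 121*j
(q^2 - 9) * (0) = 0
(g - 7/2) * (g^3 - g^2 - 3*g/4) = g^4 - 9*g^3/2 + 11*g^2/4 + 21*g/8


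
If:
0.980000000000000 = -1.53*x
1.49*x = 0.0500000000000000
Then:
No Solution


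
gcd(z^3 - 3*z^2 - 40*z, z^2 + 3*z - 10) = z + 5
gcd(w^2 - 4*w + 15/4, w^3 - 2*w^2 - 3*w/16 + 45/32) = w - 3/2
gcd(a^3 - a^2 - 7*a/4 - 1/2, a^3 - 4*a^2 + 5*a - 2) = a - 2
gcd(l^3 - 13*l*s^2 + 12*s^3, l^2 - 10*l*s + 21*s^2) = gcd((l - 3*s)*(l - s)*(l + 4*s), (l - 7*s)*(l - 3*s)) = -l + 3*s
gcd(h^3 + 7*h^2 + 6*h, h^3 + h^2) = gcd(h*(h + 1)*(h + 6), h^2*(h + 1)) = h^2 + h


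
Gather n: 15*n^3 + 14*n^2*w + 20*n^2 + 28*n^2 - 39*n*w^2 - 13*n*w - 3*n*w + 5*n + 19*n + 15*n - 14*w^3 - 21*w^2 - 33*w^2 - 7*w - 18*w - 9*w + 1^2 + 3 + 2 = 15*n^3 + n^2*(14*w + 48) + n*(-39*w^2 - 16*w + 39) - 14*w^3 - 54*w^2 - 34*w + 6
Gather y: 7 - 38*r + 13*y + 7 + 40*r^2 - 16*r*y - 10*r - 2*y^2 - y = 40*r^2 - 48*r - 2*y^2 + y*(12 - 16*r) + 14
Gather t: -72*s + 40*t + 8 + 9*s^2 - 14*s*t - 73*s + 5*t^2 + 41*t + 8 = 9*s^2 - 145*s + 5*t^2 + t*(81 - 14*s) + 16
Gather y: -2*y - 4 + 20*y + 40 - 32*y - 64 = -14*y - 28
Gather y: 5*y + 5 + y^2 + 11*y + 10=y^2 + 16*y + 15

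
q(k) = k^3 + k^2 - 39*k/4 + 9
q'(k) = 3*k^2 + 2*k - 39/4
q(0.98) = 1.35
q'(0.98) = -4.91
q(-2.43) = 24.25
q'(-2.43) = 3.10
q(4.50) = 76.50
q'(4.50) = 60.00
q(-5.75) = -91.98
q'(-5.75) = 77.94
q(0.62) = 3.58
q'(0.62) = -7.36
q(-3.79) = 5.88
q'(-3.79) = 25.76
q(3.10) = 18.18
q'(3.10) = 25.28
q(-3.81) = 5.36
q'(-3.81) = 26.18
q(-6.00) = -112.50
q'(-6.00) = 86.25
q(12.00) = 1764.00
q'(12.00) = 446.25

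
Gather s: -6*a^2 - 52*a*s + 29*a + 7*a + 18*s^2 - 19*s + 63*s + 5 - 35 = -6*a^2 + 36*a + 18*s^2 + s*(44 - 52*a) - 30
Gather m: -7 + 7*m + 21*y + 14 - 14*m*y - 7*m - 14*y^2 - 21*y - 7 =-14*m*y - 14*y^2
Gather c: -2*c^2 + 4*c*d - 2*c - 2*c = -2*c^2 + c*(4*d - 4)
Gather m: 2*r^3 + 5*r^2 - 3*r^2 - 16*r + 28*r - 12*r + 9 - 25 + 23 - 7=2*r^3 + 2*r^2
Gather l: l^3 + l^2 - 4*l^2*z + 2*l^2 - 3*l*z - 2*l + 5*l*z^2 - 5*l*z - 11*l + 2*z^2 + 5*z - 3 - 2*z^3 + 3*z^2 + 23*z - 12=l^3 + l^2*(3 - 4*z) + l*(5*z^2 - 8*z - 13) - 2*z^3 + 5*z^2 + 28*z - 15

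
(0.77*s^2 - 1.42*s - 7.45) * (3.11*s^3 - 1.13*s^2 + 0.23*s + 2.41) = 2.3947*s^5 - 5.2863*s^4 - 21.3878*s^3 + 9.9476*s^2 - 5.1357*s - 17.9545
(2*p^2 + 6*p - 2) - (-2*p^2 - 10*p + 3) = 4*p^2 + 16*p - 5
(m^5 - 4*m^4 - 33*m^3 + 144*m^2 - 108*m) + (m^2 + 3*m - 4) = m^5 - 4*m^4 - 33*m^3 + 145*m^2 - 105*m - 4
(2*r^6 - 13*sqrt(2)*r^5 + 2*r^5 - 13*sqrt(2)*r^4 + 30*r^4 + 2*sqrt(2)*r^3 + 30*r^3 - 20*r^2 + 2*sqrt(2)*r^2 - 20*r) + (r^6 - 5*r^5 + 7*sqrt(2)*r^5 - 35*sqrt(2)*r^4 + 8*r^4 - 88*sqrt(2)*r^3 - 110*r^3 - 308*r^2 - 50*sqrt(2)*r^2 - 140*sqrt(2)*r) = 3*r^6 - 6*sqrt(2)*r^5 - 3*r^5 - 48*sqrt(2)*r^4 + 38*r^4 - 86*sqrt(2)*r^3 - 80*r^3 - 328*r^2 - 48*sqrt(2)*r^2 - 140*sqrt(2)*r - 20*r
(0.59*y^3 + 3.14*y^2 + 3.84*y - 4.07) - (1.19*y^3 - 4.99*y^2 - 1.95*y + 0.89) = -0.6*y^3 + 8.13*y^2 + 5.79*y - 4.96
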